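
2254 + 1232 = 3486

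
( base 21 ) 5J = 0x7C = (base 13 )97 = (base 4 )1330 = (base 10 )124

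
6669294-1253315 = 5415979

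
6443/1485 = 4 + 503/1485 = 4.34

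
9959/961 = 9959/961 = 10.36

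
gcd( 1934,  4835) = 967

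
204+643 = 847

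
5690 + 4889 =10579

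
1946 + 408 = 2354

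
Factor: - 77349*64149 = -4961861001 = -3^2*19^1*23^1*59^1*21383^1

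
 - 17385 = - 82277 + 64892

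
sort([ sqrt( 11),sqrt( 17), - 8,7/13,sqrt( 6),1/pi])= [ - 8, 1/pi , 7/13 , sqrt( 6), sqrt( 11),sqrt(17)] 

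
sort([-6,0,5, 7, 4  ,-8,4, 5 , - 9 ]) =[ - 9 , - 8, - 6,0,4, 4, 5, 5,7 ]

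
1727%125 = 102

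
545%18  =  5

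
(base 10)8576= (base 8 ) 20600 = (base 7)34001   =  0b10000110000000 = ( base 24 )el8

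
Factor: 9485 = 5^1*7^1*271^1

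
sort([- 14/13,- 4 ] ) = [ - 4, - 14/13]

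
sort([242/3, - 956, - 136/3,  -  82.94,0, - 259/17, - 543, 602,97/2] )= [  -  956, - 543, - 82.94,  -  136/3  ,  -  259/17,0, 97/2,242/3,602]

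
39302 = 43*914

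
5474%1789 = 107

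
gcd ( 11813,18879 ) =1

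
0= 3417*0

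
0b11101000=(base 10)232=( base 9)277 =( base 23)A2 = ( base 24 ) 9g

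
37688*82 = 3090416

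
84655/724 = 116+671/724=116.93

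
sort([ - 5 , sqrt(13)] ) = [ -5, sqrt(13) ]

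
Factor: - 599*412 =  - 246788=- 2^2*103^1*599^1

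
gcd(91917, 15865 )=1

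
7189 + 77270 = 84459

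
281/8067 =281/8067 = 0.03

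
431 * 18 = 7758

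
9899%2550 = 2249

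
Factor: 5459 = 53^1*103^1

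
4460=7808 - 3348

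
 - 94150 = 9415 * ( - 10)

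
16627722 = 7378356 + 9249366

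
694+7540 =8234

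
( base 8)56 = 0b101110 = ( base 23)20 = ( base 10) 46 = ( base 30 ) 1G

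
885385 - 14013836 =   -  13128451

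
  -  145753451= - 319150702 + 173397251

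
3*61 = 183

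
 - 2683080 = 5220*( - 514 )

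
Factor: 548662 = 2^1*41^1*6691^1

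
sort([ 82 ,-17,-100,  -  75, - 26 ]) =[ - 100,-75,  -  26 , - 17,82] 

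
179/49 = 3 +32/49= 3.65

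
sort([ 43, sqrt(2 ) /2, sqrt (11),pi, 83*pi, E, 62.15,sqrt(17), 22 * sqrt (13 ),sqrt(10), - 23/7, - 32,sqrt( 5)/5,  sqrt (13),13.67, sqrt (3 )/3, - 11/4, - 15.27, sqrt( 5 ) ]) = [ - 32,-15.27 , - 23/7, - 11/4, sqrt( 5) /5, sqrt (3)/3,sqrt(2) /2, sqrt( 5 ), E,pi, sqrt ( 10 ) , sqrt ( 11), sqrt(13),sqrt (17),  13.67,43,62.15, 22*sqrt (13 ), 83*pi ]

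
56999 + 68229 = 125228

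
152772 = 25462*6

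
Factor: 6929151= 3^1 * 31^1 *74507^1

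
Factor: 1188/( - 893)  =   -2^2*3^3*11^1*19^ (-1 )*47^( - 1) 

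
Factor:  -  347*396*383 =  - 2^2*3^2*11^1*347^1*383^1 = - 52628796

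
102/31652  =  51/15826 = 0.00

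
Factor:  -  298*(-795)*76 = 2^3*3^1 *5^1*19^1*53^1*149^1 = 18005160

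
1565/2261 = 1565/2261 = 0.69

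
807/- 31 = - 27 + 30/31 = - 26.03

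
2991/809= 2991/809 = 3.70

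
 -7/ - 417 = 7/417 = 0.02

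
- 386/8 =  - 49 + 3/4 = - 48.25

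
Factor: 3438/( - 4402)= -1719/2201=- 3^2*31^(-1 )*71^( - 1)*191^1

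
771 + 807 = 1578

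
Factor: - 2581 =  - 29^1 *89^1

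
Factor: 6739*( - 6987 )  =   - 3^1*17^1* 23^1*137^1*293^1 = - 47085393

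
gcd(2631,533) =1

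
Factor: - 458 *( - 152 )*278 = 19353248 = 2^5*19^1*139^1*229^1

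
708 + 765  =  1473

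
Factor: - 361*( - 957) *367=126790059 = 3^1*11^1 * 19^2*29^1 * 367^1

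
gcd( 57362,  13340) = 1334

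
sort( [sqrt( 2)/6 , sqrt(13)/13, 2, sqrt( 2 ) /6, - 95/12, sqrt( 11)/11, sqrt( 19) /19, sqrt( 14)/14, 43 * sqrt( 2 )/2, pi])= [ - 95/12, sqrt( 19)/19,sqrt( 2 )/6, sqrt( 2) /6,  sqrt( 14 )/14,sqrt( 13)/13,sqrt( 11) /11, 2,pi, 43 * sqrt( 2)/2]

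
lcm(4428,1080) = 44280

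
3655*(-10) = -36550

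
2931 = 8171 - 5240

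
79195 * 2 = 158390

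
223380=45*4964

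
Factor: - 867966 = - 2^1 * 3^1*11^1*13151^1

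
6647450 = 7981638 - 1334188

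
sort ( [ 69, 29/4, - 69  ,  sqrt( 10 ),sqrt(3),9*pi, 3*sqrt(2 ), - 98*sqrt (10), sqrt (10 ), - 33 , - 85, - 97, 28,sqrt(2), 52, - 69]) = [ - 98*sqrt(10 ), - 97, - 85, - 69, - 69, - 33,sqrt ( 2 ), sqrt( 3 ),  sqrt ( 10 ),  sqrt ( 10 ), 3*sqrt(2), 29/4, 28,9*pi, 52,69 ]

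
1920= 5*384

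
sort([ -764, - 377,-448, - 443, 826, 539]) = [ - 764,-448,-443,-377, 539,826]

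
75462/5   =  75462/5 = 15092.40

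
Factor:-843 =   -  3^1*281^1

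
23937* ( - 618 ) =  - 14793066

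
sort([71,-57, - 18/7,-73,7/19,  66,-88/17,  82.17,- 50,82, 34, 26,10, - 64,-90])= [  -  90, - 73, - 64,-57, - 50 ,- 88/17, - 18/7, 7/19, 10, 26,34,66, 71, 82, 82.17] 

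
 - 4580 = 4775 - 9355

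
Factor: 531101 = 531101^1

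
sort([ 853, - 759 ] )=[ - 759 , 853]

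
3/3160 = 3/3160 = 0.00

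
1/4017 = 1/4017 = 0.00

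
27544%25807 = 1737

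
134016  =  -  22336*( - 6)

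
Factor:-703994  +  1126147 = 422153 = 29^1 * 14557^1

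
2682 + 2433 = 5115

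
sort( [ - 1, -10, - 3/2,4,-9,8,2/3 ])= [ - 10, - 9, - 3/2,- 1,2/3,  4,8]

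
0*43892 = 0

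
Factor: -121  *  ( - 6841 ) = 11^2*6841^1 =827761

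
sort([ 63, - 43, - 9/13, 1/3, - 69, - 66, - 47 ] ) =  [ - 69,-66, - 47, - 43, - 9/13,1/3,63] 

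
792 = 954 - 162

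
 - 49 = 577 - 626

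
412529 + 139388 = 551917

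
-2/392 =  - 1/196 = - 0.01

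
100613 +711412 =812025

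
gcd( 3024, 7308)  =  252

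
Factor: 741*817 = 605397= 3^1*13^1*19^2*43^1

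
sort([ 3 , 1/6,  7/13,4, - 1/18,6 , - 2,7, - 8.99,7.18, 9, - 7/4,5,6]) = [ - 8.99 , - 2,-7/4, - 1/18,1/6, 7/13 , 3, 4,5,6, 6,7,7.18,9 ]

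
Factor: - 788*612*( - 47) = 22666032 = 2^4*3^2 * 17^1  *  47^1*197^1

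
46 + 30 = 76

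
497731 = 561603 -63872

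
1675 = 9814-8139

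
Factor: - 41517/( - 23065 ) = 9/5 = 3^2*5^( - 1) 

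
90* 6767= 609030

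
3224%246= 26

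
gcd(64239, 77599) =1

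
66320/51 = 1300 + 20/51=1300.39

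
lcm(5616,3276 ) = 39312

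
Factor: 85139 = 19^1*4481^1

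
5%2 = 1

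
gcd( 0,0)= 0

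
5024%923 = 409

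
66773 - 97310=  - 30537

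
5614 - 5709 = -95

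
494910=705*702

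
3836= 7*548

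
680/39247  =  680/39247 = 0.02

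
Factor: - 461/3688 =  - 2^( -3 ) = - 1/8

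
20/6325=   4/1265 = 0.00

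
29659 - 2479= 27180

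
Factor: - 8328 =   -  2^3*3^1*347^1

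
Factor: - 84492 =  - 2^2*3^2*2347^1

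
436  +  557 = 993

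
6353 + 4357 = 10710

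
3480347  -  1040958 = 2439389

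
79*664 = 52456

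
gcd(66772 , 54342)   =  2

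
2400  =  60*40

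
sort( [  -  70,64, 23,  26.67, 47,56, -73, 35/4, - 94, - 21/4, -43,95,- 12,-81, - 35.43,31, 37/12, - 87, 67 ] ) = [ - 94,  -  87,  -  81,  -  73,  -  70, - 43, - 35.43,  -  12, - 21/4, 37/12 , 35/4,23, 26.67, 31, 47, 56, 64,67, 95]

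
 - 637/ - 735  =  13/15=0.87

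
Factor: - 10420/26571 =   -  20/51 = -2^2*3^(-1)*5^1*17^( - 1)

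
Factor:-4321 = -29^1*149^1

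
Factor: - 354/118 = -3^1=- 3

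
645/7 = 92  +  1/7= 92.14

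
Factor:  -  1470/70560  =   - 1/48 = - 2^( - 4 )*3^( - 1) 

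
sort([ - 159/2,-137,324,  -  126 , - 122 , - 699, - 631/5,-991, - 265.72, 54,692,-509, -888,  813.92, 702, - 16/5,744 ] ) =[  -  991, - 888, - 699,-509, - 265.72,- 137,-631/5, - 126, - 122 ,  -  159/2,  -  16/5 , 54, 324, 692,702, 744,813.92]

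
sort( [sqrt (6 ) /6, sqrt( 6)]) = [sqrt( 6)/6,sqrt( 6)]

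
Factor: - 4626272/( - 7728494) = 2313136/3864247 = 2^4*7^1*19^1*1087^1*3864247^(-1 )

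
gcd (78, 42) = 6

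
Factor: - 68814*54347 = - 3739834458= - 2^1*3^2*3823^1*54347^1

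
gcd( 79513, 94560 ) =1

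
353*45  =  15885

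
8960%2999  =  2962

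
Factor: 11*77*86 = 72842 = 2^1 *7^1*11^2*43^1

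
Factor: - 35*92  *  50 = - 161000 = -  2^3*5^3*7^1*23^1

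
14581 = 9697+4884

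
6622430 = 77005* 86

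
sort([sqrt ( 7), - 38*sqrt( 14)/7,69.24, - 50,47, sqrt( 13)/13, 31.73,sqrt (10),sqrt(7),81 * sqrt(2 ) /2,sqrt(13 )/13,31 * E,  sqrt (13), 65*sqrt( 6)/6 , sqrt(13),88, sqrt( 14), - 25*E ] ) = [ - 25*  E, - 50, - 38*sqrt(14)/7,sqrt( 13)/13, sqrt( 13)/13,  sqrt(7 ),sqrt( 7),sqrt( 10),sqrt( 13),sqrt( 13),sqrt( 14),65 * sqrt( 6)/6,31.73, 47,81 * sqrt( 2)/2, 69.24, 31*E,88 ]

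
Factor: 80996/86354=40498/43177= 2^1*20249^1 *43177^(- 1 )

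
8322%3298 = 1726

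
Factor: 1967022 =2^1*3^2*109279^1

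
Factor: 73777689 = 3^3* 2732507^1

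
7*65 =455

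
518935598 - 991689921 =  - 472754323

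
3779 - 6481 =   -  2702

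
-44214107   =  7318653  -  51532760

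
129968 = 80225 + 49743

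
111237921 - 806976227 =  - 695738306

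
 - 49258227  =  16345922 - 65604149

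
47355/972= 15785/324 = 48.72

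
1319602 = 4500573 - 3180971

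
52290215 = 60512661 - 8222446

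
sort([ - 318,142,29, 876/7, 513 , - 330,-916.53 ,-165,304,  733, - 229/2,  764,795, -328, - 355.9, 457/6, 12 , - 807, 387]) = [  -  916.53, - 807 , - 355.9, - 330, -328,-318 ,-165, - 229/2, 12, 29, 457/6, 876/7,142, 304, 387,  513, 733,764,  795]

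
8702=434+8268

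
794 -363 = 431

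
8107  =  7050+1057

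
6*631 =3786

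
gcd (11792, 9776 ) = 16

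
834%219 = 177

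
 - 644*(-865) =557060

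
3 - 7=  - 4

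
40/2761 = 40/2761=   0.01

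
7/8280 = 7/8280 = 0.00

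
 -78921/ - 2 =78921/2 = 39460.50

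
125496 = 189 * 664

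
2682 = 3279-597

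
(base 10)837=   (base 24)1al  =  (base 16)345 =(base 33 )PC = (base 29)sp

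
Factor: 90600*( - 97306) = -8815923600 = - 2^4*3^1 * 5^2 * 11^1*151^1*4423^1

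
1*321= 321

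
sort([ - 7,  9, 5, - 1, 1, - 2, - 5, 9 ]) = [ - 7, - 5, - 2, - 1, 1,5,9, 9 ] 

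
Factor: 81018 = 2^1*3^2*  7^1*643^1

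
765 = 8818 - 8053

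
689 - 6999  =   - 6310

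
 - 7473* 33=-246609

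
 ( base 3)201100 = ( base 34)FC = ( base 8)1012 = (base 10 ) 522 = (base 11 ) 435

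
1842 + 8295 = 10137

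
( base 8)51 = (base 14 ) 2d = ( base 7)56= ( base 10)41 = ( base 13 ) 32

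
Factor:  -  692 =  - 2^2*173^1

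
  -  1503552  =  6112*( - 246)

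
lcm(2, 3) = 6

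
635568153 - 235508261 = 400059892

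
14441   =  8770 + 5671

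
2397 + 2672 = 5069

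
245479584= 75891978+169587606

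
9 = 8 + 1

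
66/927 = 22/309 = 0.07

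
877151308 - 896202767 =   -  19051459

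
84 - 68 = 16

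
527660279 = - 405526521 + 933186800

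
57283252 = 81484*703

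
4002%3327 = 675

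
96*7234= 694464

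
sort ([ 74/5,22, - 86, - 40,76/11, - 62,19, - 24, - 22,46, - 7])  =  [ - 86 , - 62 ,  -  40, - 24 , - 22 , - 7,76/11,74/5, 19, 22,  46]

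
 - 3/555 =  - 1/185=- 0.01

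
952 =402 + 550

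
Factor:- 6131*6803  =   - 41709193= - 6131^1*6803^1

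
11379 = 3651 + 7728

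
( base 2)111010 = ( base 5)213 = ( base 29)20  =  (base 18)34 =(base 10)58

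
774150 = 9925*78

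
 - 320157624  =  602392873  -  922550497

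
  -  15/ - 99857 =15/99857 = 0.00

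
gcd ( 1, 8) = 1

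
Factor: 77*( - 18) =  - 2^1*3^2*7^1*11^1  =  - 1386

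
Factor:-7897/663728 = -2^ ( - 4)*13^( - 1 ) * 53^1*149^1*3191^ ( - 1)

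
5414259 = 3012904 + 2401355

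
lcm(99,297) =297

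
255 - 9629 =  - 9374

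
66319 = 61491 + 4828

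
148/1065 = 148/1065 = 0.14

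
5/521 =5/521= 0.01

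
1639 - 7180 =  - 5541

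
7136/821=7136/821 = 8.69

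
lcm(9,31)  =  279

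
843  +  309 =1152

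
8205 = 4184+4021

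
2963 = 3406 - 443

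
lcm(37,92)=3404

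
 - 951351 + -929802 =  - 1881153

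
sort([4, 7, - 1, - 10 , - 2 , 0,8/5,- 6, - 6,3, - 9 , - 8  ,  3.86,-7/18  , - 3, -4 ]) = [ - 10, - 9 ,-8, - 6, - 6, - 4 , - 3,-2, - 1, - 7/18,0, 8/5,3,3.86,4,7 ] 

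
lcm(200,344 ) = 8600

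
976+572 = 1548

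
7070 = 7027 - - 43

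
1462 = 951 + 511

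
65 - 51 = 14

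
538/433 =1 + 105/433 = 1.24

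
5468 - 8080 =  - 2612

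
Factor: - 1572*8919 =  - 14020668 = - 2^2 * 3^3*131^1*991^1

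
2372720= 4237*560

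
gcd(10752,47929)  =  7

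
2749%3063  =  2749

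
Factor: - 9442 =-2^1*4721^1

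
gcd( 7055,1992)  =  83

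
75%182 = 75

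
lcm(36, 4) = 36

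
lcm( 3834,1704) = 15336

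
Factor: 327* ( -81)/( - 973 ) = 26487/973 = 3^5 * 7^( - 1) *109^1*139^(-1 )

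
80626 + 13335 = 93961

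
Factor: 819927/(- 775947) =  - 273309/258649 =- 3^1*17^1 *23^1*181^( - 1 )*233^1*1429^( - 1) 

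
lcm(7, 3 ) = 21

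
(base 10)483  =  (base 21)120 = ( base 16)1e3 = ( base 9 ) 586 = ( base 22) LL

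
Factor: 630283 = 281^1*2243^1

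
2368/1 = 2368 = 2368.00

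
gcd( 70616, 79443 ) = 8827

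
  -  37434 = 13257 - 50691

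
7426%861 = 538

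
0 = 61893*0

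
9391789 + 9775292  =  19167081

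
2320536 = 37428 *62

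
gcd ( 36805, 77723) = 1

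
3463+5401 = 8864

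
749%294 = 161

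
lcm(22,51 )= 1122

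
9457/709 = 9457/709 = 13.34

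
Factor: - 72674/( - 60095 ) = 10382/8585 = 2^1*5^(- 1 )*  17^(  -  1)*29^1*101^ ( - 1 )*179^1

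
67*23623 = 1582741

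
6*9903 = 59418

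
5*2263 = 11315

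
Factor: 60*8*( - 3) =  - 2^5* 3^2 * 5^1 = - 1440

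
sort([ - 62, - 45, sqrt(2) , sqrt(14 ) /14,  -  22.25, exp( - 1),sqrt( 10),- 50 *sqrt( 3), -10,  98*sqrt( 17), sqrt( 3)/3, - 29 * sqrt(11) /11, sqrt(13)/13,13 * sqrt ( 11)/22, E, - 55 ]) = [ - 50* sqrt(3),-62,  -  55, - 45, - 22.25, - 10, - 29 *sqrt( 11 ) /11,sqrt(14)/14,  sqrt ( 13 ) /13,exp( - 1), sqrt( 3) /3, sqrt(2), 13 *sqrt( 11 )/22, E, sqrt(10 ), 98*sqrt(17) ] 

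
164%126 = 38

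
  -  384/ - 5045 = 384/5045 = 0.08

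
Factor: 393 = 3^1*131^1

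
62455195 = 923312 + 61531883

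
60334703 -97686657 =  - 37351954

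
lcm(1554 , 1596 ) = 59052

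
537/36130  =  537/36130 = 0.01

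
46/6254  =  23/3127 =0.01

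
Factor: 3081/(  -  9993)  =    -  1027/3331 =- 13^1 * 79^1 * 3331^( - 1 ) 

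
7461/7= 1065 + 6/7 = 1065.86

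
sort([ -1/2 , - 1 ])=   [ - 1, -1/2]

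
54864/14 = 27432/7 = 3918.86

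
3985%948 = 193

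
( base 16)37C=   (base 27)161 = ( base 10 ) 892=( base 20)24c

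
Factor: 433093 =433093^1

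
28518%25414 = 3104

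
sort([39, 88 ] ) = [ 39 , 88] 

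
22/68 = 11/34 = 0.32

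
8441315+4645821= 13087136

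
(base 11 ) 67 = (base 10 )73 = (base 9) 81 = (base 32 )29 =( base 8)111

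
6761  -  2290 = 4471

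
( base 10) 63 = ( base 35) 1S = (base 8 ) 77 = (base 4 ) 333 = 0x3f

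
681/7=97+2/7 = 97.29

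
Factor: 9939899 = 73^1*136163^1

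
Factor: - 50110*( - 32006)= 2^2*5^1*13^1 * 1231^1 * 5011^1 = 1603820660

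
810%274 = 262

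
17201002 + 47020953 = 64221955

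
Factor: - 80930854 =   -  2^1*40465427^1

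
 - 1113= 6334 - 7447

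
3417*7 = 23919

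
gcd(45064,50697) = 5633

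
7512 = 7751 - 239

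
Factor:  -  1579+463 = -2^2*3^2*31^1=   - 1116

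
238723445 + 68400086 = 307123531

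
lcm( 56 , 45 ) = 2520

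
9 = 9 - 0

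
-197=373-570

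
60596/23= 2634  +  14/23 = 2634.61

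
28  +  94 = 122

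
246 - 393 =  - 147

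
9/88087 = 9/88087 = 0.00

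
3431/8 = 3431/8 = 428.88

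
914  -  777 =137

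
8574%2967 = 2640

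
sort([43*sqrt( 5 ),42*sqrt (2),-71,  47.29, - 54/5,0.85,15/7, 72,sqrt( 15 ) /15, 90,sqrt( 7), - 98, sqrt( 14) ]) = [ - 98,  -  71,-54/5,sqrt ( 15)/15, 0.85,15/7,sqrt( 7),sqrt( 14),47.29,42*sqrt(2 ),72, 90,  43 * sqrt( 5 )]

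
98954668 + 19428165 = 118382833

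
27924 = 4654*6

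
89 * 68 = 6052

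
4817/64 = 4817/64= 75.27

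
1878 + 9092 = 10970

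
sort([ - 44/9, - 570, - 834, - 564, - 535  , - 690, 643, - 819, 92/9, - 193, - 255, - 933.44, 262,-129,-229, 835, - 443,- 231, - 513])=[ - 933.44, - 834, - 819, - 690, - 570, - 564, - 535,  -  513,-443, - 255, - 231, - 229, - 193, - 129, - 44/9, 92/9, 262, 643 , 835]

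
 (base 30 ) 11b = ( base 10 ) 941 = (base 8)1655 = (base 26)1a5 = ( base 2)1110101101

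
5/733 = 5/733 = 0.01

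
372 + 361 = 733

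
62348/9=62348/9 = 6927.56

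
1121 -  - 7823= 8944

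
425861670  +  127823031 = 553684701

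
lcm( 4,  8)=8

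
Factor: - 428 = -2^2*107^1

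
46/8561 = 46/8561 = 0.01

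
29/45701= 29/45701= 0.00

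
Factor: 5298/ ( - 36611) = - 2^1 * 3^1 * 31^( - 1) *883^1 *1181^( - 1)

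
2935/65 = 587/13 = 45.15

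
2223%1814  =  409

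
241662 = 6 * 40277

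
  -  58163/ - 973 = 59+ 108/139=59.78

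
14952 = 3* 4984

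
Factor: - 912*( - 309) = 281808 = 2^4 *3^2*19^1*103^1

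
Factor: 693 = 3^2 * 7^1*11^1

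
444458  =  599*742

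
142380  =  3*47460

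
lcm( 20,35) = 140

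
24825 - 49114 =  - 24289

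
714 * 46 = 32844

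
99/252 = 11/28 = 0.39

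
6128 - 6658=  - 530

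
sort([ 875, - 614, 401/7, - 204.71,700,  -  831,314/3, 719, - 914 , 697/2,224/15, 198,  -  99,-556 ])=[ - 914 ,-831,  -  614, - 556,  -  204.71, - 99, 224/15, 401/7, 314/3, 198 , 697/2,700,719, 875]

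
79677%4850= 2077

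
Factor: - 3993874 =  - 2^1*1996937^1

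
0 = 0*401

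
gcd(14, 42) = 14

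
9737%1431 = 1151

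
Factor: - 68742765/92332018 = -2^( - 1 ) * 3^2*5^1*7^1*13^1*16787^1*46166009^( - 1)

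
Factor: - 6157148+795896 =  - 2^2*3^1 * 13^1*34367^1 =- 5361252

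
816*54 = 44064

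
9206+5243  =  14449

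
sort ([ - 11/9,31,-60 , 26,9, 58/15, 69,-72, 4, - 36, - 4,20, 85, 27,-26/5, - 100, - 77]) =[-100 ,-77, - 72, - 60,-36, - 26/5, - 4, - 11/9,  58/15,4,  9 , 20,26,  27, 31, 69, 85 ] 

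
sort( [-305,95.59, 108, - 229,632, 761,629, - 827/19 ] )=[ - 305, - 229,  -  827/19,95.59, 108, 629,632,761 ]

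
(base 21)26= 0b110000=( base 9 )53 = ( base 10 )48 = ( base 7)66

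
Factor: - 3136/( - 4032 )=7/9 = 3^(  -  2)*7^1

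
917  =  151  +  766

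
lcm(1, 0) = 0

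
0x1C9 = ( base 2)111001001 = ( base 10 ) 457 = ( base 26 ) hf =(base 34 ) DF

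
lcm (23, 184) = 184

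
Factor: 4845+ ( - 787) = 4058 = 2^1*2029^1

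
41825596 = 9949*4204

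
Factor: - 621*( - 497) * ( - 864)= - 266662368 = - 2^5*3^6*7^1 * 23^1*71^1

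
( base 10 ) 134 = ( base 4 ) 2012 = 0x86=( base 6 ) 342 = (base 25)59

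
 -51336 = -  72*713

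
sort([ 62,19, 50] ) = [19, 50,62] 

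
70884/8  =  8860 + 1/2 = 8860.50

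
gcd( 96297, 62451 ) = 3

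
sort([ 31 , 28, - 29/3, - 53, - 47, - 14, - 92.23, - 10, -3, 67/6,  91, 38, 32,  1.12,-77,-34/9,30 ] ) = [ - 92.23, - 77, - 53, - 47, - 14, - 10, - 29/3, - 34/9 , - 3, 1.12, 67/6, 28, 30 , 31 , 32,38, 91 ]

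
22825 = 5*4565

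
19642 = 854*23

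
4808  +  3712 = 8520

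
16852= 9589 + 7263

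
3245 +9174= 12419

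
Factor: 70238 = 2^1*7^1*29^1 * 173^1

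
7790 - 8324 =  - 534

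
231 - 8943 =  -8712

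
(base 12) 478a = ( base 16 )1f5a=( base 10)8026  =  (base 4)1331122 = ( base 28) a6i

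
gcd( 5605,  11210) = 5605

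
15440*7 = 108080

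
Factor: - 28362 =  - 2^1*3^1*29^1 * 163^1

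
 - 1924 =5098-7022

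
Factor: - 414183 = - 3^1 * 7^1*11^2  *  163^1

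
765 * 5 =3825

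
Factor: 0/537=0^1 = 0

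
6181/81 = 6181/81  =  76.31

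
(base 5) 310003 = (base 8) 23423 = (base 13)4726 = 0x2713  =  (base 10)10003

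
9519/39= 244 + 1/13 = 244.08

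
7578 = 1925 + 5653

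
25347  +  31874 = 57221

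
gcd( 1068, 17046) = 6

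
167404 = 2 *83702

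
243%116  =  11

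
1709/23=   1709/23 = 74.30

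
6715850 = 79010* 85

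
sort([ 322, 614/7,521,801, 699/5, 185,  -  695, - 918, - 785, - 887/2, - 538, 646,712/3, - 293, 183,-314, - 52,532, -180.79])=[ - 918, - 785, - 695, - 538, - 887/2, - 314, - 293, - 180.79, - 52,614/7,699/5,183, 185,712/3,322,521,532, 646,801] 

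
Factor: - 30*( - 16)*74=35520 = 2^6*3^1*5^1*37^1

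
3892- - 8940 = 12832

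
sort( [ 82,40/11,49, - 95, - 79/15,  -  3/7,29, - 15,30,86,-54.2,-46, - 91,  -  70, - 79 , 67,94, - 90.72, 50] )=[ - 95, - 91, - 90.72, - 79 , - 70, - 54.2, - 46, - 15 , - 79/15, - 3/7, 40/11,29, 30, 49,50,67,82,86 , 94] 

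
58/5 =58/5 = 11.60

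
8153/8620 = 8153/8620 = 0.95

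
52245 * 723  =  37773135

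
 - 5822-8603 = -14425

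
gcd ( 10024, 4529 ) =7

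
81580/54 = 1510 + 20/27 = 1510.74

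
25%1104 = 25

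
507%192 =123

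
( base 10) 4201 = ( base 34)3LJ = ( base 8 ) 10151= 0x1069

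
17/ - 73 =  - 1 +56/73= - 0.23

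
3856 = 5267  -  1411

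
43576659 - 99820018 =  - 56243359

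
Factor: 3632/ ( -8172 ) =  - 2^2* 3^( -2) =- 4/9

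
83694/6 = 13949 = 13949.00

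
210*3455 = 725550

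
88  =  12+76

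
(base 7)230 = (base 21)5E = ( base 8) 167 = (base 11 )A9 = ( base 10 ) 119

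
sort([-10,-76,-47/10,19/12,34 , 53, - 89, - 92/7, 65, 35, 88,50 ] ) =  [ - 89, - 76,- 92/7,-10, - 47/10,  19/12, 34,  35, 50, 53 , 65,  88 ]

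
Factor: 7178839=7178839^1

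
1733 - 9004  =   - 7271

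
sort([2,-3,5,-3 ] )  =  [ - 3, -3, 2 , 5 ]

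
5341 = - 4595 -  - 9936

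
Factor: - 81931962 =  - 2^1*3^1*7^1*1950761^1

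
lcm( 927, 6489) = 6489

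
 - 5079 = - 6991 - -1912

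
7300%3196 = 908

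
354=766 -412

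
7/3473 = 7/3473 = 0.00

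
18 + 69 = 87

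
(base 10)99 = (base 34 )2V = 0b1100011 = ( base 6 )243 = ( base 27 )3I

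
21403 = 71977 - 50574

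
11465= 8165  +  3300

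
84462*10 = 844620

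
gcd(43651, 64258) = 1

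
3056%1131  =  794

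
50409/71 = 709 + 70/71 = 709.99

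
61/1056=61/1056 = 0.06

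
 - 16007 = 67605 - 83612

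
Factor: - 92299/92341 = -23^1*107^( - 1 )*863^( - 1) * 4013^1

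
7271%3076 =1119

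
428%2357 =428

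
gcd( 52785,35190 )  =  17595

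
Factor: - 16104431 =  - 7^1*41^1*56113^1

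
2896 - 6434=-3538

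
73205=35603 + 37602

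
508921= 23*22127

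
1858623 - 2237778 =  - 379155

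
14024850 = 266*52725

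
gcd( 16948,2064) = 4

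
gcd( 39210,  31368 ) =7842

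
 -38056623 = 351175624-389232247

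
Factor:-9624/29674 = -12/37 = - 2^2*3^1*37^( - 1) 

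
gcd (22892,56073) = 1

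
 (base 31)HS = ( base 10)555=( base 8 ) 1053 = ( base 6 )2323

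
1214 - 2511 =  - 1297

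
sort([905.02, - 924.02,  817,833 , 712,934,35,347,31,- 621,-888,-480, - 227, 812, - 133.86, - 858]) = [-924.02, - 888,- 858, - 621,-480, - 227, - 133.86, 31,35,347,712,812, 817,833,905.02,934] 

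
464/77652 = 116/19413 = 0.01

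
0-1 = -1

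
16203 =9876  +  6327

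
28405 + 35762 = 64167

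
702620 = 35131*20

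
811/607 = 1  +  204/607 = 1.34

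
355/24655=71/4931 = 0.01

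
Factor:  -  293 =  - 293^1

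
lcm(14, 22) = 154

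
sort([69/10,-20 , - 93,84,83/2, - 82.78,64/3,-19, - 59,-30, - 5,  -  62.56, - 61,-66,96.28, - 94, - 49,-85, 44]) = [ - 94,  -  93, - 85, - 82.78, - 66,-62.56,  -  61, - 59, - 49,-30, - 20,-19, - 5,69/10,  64/3,83/2,44,84,96.28 ]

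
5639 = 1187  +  4452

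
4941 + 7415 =12356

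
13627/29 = 469 + 26/29 =469.90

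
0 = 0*93012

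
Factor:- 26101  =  -43^1*607^1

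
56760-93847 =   -  37087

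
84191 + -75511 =8680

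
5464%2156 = 1152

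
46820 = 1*46820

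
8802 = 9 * 978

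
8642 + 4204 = 12846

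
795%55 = 25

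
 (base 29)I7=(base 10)529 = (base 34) fj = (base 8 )1021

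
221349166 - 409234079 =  - 187884913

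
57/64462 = 57/64462=0.00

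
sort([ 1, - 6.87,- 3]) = [ - 6.87, - 3,1]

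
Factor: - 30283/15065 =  - 5^(-1 )*11^1* 23^( - 1)*131^( - 1 )*2753^1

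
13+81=94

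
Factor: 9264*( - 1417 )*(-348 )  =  4568226624 = 2^6*3^2*13^1*29^1 * 109^1*193^1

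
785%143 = 70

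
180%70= 40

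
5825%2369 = 1087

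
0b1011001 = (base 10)89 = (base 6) 225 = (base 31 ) 2r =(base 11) 81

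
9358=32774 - 23416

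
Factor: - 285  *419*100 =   -  11941500 = -2^2*3^1*5^3*19^1*419^1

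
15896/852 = 3974/213 = 18.66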